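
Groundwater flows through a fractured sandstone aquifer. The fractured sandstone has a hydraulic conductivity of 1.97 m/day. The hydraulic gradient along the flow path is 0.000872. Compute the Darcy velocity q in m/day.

0.00172

Hydraulic gradient i = 0.000872.
Specific discharge q = K · i = 1.970 × 0.0008720 = 0.001718 m/day.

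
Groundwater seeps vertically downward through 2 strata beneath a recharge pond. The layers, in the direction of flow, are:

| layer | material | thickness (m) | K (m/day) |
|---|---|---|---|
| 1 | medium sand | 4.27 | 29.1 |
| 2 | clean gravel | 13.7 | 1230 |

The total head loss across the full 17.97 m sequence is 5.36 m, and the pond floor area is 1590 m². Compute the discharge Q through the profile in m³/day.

Flow is perpendicular to layering, so the layers act in series and the equivalent K is the thickness-weighted harmonic mean.
Total thickness L = 4.27 + 13.7 = 17.97 m.
Σ(b_i/K_i) = 4.27/29.1 + 13.7/1230 = 0.1579 d.
K_eq = L / Σ(b_i/K_i) = 17.97 / 0.1579 = 113.8 m/day.
Q = K_eq · A · (Δh/L) = 113.8 × 1590 × (5.36/17.97) = 53982 m³/day.

54000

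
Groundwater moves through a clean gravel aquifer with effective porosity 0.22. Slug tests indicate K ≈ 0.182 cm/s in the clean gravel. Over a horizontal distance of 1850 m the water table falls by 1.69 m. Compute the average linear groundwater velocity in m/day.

Convert K: 0.182 cm/s × 864 = 157.2 m/day.
Hydraulic gradient i = Δh / L = 1.69 / 1850 = 0.0009135.
Darcy flux q = K · i = 157.2 × 0.0009135 = 0.1436 m/day.
Seepage velocity v = q / n_e = 0.1436 / 0.22 = 0.6529 m/day.

0.653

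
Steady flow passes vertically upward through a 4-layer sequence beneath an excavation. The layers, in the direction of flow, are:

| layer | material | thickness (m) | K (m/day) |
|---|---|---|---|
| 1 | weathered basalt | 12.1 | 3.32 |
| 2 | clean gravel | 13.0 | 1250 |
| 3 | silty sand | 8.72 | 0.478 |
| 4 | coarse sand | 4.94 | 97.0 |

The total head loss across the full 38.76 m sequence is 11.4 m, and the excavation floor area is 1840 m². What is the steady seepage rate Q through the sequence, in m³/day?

956

Flow is perpendicular to layering, so the layers act in series and the equivalent K is the thickness-weighted harmonic mean.
Total thickness L = 12.1 + 13.0 + 8.72 + 4.94 = 38.76 m.
Σ(b_i/K_i) = 12.1/3.32 + 13.0/1250 + 8.72/0.478 + 4.94/97.0 = 21.95 d.
K_eq = L / Σ(b_i/K_i) = 38.76 / 21.95 = 1.766 m/day.
Q = K_eq · A · (Δh/L) = 1.766 × 1840 × (11.4/38.76) = 955.7 m³/day.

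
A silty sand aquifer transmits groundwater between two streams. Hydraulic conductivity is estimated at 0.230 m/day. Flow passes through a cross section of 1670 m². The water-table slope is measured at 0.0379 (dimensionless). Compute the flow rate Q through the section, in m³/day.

Hydraulic gradient i = 0.0379.
Darcy's law: Q = K · A · i = 0.2300 × 1670 × 0.03790 = 14.56 m³/day.

14.6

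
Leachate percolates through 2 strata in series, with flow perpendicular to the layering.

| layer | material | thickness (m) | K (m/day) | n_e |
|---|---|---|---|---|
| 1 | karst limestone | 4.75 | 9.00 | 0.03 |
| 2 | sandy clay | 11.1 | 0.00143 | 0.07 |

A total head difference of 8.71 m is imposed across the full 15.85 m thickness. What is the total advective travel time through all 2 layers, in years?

2.24

With flow normal to the layers, continuity requires the same specific discharge q through every layer.
Σ(b_i/K_i) = 4.75/9.00 + 11.1/0.00143 = 7763 d.
q = Δh / Σ(b_i/K_i) = 8.71 / 7763 = 0.001122 m/day.
In each layer the seepage velocity is v_i = q/n_i, so the layer transit time is t_i = b_i·n_i / q:
  layer 1 (karst limestone): t_1 = 4.75 × 0.03 / 0.001122 = 127.0 d
  layer 2 (sandy clay): t_2 = 11.1 × 0.07 / 0.001122 = 692.5 d
Total t = Σ t_i = 819.5 days = 2.244 years.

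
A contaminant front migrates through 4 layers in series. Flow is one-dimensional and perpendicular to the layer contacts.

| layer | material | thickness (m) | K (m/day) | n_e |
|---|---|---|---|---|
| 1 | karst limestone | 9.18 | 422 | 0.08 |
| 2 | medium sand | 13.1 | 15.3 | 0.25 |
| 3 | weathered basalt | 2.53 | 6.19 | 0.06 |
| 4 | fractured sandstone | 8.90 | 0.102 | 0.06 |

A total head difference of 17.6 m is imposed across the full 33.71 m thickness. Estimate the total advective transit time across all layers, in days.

With flow normal to the layers, continuity requires the same specific discharge q through every layer.
Σ(b_i/K_i) = 9.18/422 + 13.1/15.3 + 2.53/6.19 + 8.90/0.102 = 88.54 d.
q = Δh / Σ(b_i/K_i) = 17.6 / 88.54 = 0.1988 m/day.
In each layer the seepage velocity is v_i = q/n_i, so the layer transit time is t_i = b_i·n_i / q:
  layer 1 (karst limestone): t_1 = 9.18 × 0.08 / 0.1988 = 3.695 d
  layer 2 (medium sand): t_2 = 13.1 × 0.25 / 0.1988 = 16.48 d
  layer 3 (weathered basalt): t_3 = 2.53 × 0.06 / 0.1988 = 0.7637 d
  layer 4 (fractured sandstone): t_4 = 8.90 × 0.06 / 0.1988 = 2.686 d
Total t = Σ t_i = 23.62 days.

23.6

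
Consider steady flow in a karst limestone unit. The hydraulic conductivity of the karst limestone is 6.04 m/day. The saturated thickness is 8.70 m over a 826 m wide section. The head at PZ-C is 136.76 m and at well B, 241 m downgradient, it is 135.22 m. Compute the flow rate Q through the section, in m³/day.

277

Cross-sectional area A = 826 × 8.70 = 7186 m².
Hydraulic gradient i = (136.76 − 135.22) / 241 = 1.54 / 241 = 0.006390.
Darcy's law: Q = K · A · i = 6.040 × 7186 × 0.006390 = 277.4 m³/day.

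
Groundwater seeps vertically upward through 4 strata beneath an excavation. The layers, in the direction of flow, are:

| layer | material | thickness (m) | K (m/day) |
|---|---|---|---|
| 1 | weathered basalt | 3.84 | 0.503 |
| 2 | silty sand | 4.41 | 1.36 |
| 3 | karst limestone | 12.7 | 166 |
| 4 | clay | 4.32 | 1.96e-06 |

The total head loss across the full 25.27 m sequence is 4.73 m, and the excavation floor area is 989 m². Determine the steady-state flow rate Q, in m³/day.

0.00212

Flow is perpendicular to layering, so the layers act in series and the equivalent K is the thickness-weighted harmonic mean.
Total thickness L = 3.84 + 4.41 + 12.7 + 4.32 = 25.27 m.
Σ(b_i/K_i) = 3.84/0.503 + 4.41/1.36 + 12.7/166 + 4.32/1.96e-06 = 2.204e+06 d.
K_eq = L / Σ(b_i/K_i) = 25.27 / 2.204e+06 = 1.147e-05 m/day.
Q = K_eq · A · (Δh/L) = 1.147e-05 × 989 × (4.73/25.27) = 0.002122 m³/day.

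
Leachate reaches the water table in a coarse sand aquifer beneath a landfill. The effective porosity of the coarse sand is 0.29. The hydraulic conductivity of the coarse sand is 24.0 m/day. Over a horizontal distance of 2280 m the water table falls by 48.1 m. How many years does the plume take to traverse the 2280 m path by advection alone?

3.58

Hydraulic gradient i = Δh / L = 48.1 / 2280 = 0.02110.
Darcy flux q = K · i = 24.00 × 0.02110 = 0.5063 m/day.
Seepage velocity v = q / n_e = 0.5063 / 0.29 = 1.746 m/day.
Travel time t = L / v = 2280 / 1.746 = 1306 days = 3.575 years.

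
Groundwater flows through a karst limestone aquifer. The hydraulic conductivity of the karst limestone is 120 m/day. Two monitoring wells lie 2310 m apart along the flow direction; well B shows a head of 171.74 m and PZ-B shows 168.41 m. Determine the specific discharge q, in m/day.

0.173

Hydraulic gradient i = (171.74 − 168.41) / 2310 = 3.33 / 2310 = 0.001442.
Specific discharge q = K · i = 120.0 × 0.001442 = 0.1730 m/day.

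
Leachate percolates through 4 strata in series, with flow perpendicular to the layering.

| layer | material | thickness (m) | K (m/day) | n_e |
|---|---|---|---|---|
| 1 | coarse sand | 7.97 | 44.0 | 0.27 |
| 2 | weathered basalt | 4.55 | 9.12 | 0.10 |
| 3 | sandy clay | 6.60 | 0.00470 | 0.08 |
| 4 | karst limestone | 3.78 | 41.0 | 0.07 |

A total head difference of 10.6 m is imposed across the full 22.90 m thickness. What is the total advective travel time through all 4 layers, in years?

With flow normal to the layers, continuity requires the same specific discharge q through every layer.
Σ(b_i/K_i) = 7.97/44.0 + 4.55/9.12 + 6.60/0.00470 + 3.78/41.0 = 1405 d.
q = Δh / Σ(b_i/K_i) = 10.6 / 1405 = 0.007544 m/day.
In each layer the seepage velocity is v_i = q/n_i, so the layer transit time is t_i = b_i·n_i / q:
  layer 1 (coarse sand): t_1 = 7.97 × 0.27 / 0.007544 = 285.2 d
  layer 2 (weathered basalt): t_2 = 4.55 × 0.10 / 0.007544 = 60.31 d
  layer 3 (sandy clay): t_3 = 6.60 × 0.08 / 0.007544 = 69.99 d
  layer 4 (karst limestone): t_4 = 3.78 × 0.07 / 0.007544 = 35.07 d
Total t = Σ t_i = 450.6 days = 1.234 years.

1.23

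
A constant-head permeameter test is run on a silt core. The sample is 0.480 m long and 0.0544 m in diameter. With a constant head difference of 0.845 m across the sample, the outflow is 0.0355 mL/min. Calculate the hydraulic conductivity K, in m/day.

0.0125

Cross-sectional area A = π·(d/2)² = π × (0.0544/2)² = 0.002324 m².
Convert discharge: 0.0355 mL/min = 5.917e-10 m³/s.
Darcy's law rearranged: K = Q·L / (A·Δh) = 5.917e-10 × 0.480 / (0.002324 × 0.845) = 1.446e-07 m/s = 0.01249 m/day.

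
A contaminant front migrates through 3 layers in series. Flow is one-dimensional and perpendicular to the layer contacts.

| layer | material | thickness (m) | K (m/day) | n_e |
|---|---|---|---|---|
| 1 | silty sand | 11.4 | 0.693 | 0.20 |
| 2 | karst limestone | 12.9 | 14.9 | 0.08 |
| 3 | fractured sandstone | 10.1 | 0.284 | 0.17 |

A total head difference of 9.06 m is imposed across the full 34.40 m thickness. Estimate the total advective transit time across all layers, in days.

29.4

With flow normal to the layers, continuity requires the same specific discharge q through every layer.
Σ(b_i/K_i) = 11.4/0.693 + 12.9/14.9 + 10.1/0.284 = 52.88 d.
q = Δh / Σ(b_i/K_i) = 9.06 / 52.88 = 0.1713 m/day.
In each layer the seepage velocity is v_i = q/n_i, so the layer transit time is t_i = b_i·n_i / q:
  layer 1 (silty sand): t_1 = 11.4 × 0.20 / 0.1713 = 13.31 d
  layer 2 (karst limestone): t_2 = 12.9 × 0.08 / 0.1713 = 6.023 d
  layer 3 (fractured sandstone): t_3 = 10.1 × 0.17 / 0.1713 = 10.02 d
Total t = Σ t_i = 29.35 days.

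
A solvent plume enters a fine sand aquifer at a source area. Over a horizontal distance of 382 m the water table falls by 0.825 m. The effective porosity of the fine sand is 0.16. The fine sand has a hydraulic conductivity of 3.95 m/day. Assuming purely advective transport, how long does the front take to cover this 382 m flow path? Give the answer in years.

Hydraulic gradient i = Δh / L = 0.825 / 382 = 0.002160.
Darcy flux q = K · i = 3.950 × 0.002160 = 0.008531 m/day.
Seepage velocity v = q / n_e = 0.008531 / 0.16 = 0.05332 m/day.
Travel time t = L / v = 382 / 0.05332 = 7165 days = 19.62 years.

19.6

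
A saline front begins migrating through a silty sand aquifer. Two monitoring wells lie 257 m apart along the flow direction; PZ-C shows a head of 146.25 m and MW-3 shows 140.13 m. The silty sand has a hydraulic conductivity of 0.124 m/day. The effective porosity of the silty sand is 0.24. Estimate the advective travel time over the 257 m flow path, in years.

57.2

Hydraulic gradient i = (146.25 − 140.13) / 257 = 6.12 / 257 = 0.02381.
Darcy flux q = K · i = 0.1240 × 0.02381 = 0.002953 m/day.
Seepage velocity v = q / n_e = 0.002953 / 0.24 = 0.01230 m/day.
Travel time t = L / v = 257 / 0.01230 = 20888 days = 57.19 years.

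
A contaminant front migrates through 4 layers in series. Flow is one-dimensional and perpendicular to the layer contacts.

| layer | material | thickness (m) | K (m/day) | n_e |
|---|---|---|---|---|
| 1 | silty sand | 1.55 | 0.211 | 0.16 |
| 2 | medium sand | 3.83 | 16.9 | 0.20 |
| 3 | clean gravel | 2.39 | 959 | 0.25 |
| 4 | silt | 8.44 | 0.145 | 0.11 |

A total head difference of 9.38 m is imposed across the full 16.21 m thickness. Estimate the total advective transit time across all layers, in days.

17.8

With flow normal to the layers, continuity requires the same specific discharge q through every layer.
Σ(b_i/K_i) = 1.55/0.211 + 3.83/16.9 + 2.39/959 + 8.44/0.145 = 65.78 d.
q = Δh / Σ(b_i/K_i) = 9.38 / 65.78 = 0.1426 m/day.
In each layer the seepage velocity is v_i = q/n_i, so the layer transit time is t_i = b_i·n_i / q:
  layer 1 (silty sand): t_1 = 1.55 × 0.16 / 0.1426 = 1.739 d
  layer 2 (medium sand): t_2 = 3.83 × 0.20 / 0.1426 = 5.372 d
  layer 3 (clean gravel): t_3 = 2.39 × 0.25 / 0.1426 = 4.190 d
  layer 4 (silt): t_4 = 8.44 × 0.11 / 0.1426 = 6.511 d
Total t = Σ t_i = 17.81 days.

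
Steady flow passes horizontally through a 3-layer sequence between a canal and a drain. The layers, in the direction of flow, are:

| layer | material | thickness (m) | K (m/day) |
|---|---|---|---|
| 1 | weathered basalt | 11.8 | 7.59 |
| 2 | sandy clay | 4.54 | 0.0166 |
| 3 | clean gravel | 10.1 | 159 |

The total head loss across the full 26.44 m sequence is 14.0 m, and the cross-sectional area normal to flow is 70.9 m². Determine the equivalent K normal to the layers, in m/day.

0.0961

Flow is perpendicular to layering, so the layers act in series and the equivalent K is the thickness-weighted harmonic mean.
Total thickness L = 11.8 + 4.54 + 10.1 = 26.44 m.
Σ(b_i/K_i) = 11.8/7.59 + 4.54/0.0166 + 10.1/159 = 275.1 d.
K_eq = L / Σ(b_i/K_i) = 26.44 / 275.1 = 0.09611 m/day.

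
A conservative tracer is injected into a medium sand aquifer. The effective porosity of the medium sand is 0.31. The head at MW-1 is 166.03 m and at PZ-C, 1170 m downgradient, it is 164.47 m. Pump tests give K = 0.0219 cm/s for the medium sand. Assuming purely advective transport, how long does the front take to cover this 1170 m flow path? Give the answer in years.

Convert K: 0.0219 cm/s × 864 = 18.92 m/day.
Hydraulic gradient i = (166.03 − 164.47) / 1170 = 1.56 / 1170 = 0.001333.
Darcy flux q = K · i = 18.92 × 0.001333 = 0.02523 m/day.
Seepage velocity v = q / n_e = 0.02523 / 0.31 = 0.08138 m/day.
Travel time t = L / v = 1170 / 0.08138 = 14376 days = 39.36 years.

39.4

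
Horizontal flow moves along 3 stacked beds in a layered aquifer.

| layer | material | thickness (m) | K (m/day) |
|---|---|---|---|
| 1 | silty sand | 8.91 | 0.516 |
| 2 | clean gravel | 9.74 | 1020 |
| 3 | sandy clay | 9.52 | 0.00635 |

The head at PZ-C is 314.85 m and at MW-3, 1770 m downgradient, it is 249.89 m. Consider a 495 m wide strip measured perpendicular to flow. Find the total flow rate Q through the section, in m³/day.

181000

Flow is parallel to layering, so each bed carries its own Darcy discharge and the transmissivities add.
Σ(K_i·b_i) = 0.516×8.91 + 1020×9.74 + 0.00635×9.52 = 9939 m²/day.
Hydraulic gradient i = (314.85 − 249.89) / 1770 = 64.96 / 1770 = 0.03670.
Q = Σ(K_i·b_i) · W · i = 9939 × 495 × 0.03670 = 1.806e+05 m³/day.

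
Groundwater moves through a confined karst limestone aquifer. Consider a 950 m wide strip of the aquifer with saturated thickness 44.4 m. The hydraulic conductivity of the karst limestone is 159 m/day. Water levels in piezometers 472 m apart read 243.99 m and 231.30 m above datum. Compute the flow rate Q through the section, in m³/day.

Cross-sectional area A = 950 × 44.4 = 42180 m².
Hydraulic gradient i = (243.99 − 231.30) / 472 = 12.69 / 472 = 0.02689.
Darcy's law: Q = K · A · i = 159.0 × 42180 × 0.02689 = 1.803e+05 m³/day.

180000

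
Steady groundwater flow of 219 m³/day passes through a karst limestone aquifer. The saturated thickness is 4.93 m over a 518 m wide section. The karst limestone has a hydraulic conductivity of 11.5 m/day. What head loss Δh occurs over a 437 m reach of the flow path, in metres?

Cross-sectional area A = 518 × 4.93 = 2554 m².
From Q = K·A·i, i = Q / (K·A) = 219 / (11.50 × 2554) = 0.007457.
Head loss Δh = i · L = 0.007457 × 437 = 3.259 m.

3.26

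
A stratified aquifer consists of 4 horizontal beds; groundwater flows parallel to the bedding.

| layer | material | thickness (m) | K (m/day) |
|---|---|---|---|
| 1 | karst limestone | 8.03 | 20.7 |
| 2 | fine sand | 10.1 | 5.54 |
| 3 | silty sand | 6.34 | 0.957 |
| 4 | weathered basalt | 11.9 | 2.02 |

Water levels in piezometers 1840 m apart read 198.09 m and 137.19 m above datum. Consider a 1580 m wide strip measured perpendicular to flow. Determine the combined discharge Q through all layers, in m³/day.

Flow is parallel to layering, so each bed carries its own Darcy discharge and the transmissivities add.
Σ(K_i·b_i) = 20.7×8.03 + 5.54×10.1 + 0.957×6.34 + 2.02×11.9 = 252.3 m²/day.
Hydraulic gradient i = (198.09 − 137.19) / 1840 = 60.9 / 1840 = 0.03310.
Q = Σ(K_i·b_i) · W · i = 252.3 × 1580 × 0.03310 = 13193 m³/day.

13200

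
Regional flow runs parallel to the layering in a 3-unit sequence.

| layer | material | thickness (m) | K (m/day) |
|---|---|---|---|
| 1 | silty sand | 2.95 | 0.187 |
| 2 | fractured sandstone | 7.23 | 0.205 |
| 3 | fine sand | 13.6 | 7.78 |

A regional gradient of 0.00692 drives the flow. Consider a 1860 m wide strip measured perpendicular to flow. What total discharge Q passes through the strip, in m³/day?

Flow is parallel to layering, so each bed carries its own Darcy discharge and the transmissivities add.
Σ(K_i·b_i) = 0.187×2.95 + 0.205×7.23 + 7.78×13.6 = 107.8 m²/day.
Hydraulic gradient i = 0.00692.
Q = Σ(K_i·b_i) · W · i = 107.8 × 1860 × 0.006920 = 1388 m³/day.

1390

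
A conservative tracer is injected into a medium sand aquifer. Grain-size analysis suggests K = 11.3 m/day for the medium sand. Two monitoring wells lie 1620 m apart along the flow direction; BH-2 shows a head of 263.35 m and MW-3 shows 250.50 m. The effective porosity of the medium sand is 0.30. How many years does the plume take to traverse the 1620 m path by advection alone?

14.8

Hydraulic gradient i = (263.35 − 250.50) / 1620 = 12.85 / 1620 = 0.007932.
Darcy flux q = K · i = 11.30 × 0.007932 = 0.08963 m/day.
Seepage velocity v = q / n_e = 0.08963 / 0.30 = 0.2988 m/day.
Travel time t = L / v = 1620 / 0.2988 = 5422 days = 14.84 years.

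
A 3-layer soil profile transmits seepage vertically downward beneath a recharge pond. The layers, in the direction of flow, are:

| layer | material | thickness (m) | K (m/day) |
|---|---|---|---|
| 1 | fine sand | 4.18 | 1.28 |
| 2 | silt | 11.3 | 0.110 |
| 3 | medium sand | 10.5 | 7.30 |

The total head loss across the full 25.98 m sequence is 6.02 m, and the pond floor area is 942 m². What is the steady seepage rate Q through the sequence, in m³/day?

Flow is perpendicular to layering, so the layers act in series and the equivalent K is the thickness-weighted harmonic mean.
Total thickness L = 4.18 + 11.3 + 10.5 = 25.98 m.
Σ(b_i/K_i) = 4.18/1.28 + 11.3/0.110 + 10.5/7.30 = 107.4 d.
K_eq = L / Σ(b_i/K_i) = 25.98 / 107.4 = 0.2418 m/day.
Q = K_eq · A · (Δh/L) = 0.2418 × 942 × (6.02/25.98) = 52.79 m³/day.

52.8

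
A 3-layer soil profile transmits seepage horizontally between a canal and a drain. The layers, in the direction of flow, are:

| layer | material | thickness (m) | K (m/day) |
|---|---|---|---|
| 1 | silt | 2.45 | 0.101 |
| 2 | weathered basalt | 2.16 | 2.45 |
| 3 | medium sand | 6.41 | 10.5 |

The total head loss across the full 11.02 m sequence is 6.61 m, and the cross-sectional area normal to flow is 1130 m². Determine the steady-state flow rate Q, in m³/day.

Flow is perpendicular to layering, so the layers act in series and the equivalent K is the thickness-weighted harmonic mean.
Total thickness L = 2.45 + 2.16 + 6.41 = 11.02 m.
Σ(b_i/K_i) = 2.45/0.101 + 2.16/2.45 + 6.41/10.5 = 25.75 d.
K_eq = L / Σ(b_i/K_i) = 11.02 / 25.75 = 0.4280 m/day.
Q = K_eq · A · (Δh/L) = 0.4280 × 1130 × (6.61/11.02) = 290.1 m³/day.

290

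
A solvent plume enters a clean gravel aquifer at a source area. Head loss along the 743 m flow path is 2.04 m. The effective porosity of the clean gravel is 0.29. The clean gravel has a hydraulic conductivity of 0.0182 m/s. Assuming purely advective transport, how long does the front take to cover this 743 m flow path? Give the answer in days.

Convert K: 0.0182 m/s × 86400 = 1572 m/day.
Hydraulic gradient i = Δh / L = 2.04 / 743 = 0.002746.
Darcy flux q = K · i = 1572 × 0.002746 = 4.317 m/day.
Seepage velocity v = q / n_e = 4.317 / 0.29 = 14.89 m/day.
Travel time t = L / v = 743 / 14.89 = 49.91 days.

49.9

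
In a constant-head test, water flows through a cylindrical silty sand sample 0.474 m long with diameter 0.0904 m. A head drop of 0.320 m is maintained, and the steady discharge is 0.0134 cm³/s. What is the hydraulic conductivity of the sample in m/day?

Cross-sectional area A = π·(d/2)² = π × (0.0904/2)² = 0.006418 m².
Convert discharge: 0.0134 cm³/s = 1.340e-08 m³/s.
Darcy's law rearranged: K = Q·L / (A·Δh) = 1.340e-08 × 0.474 / (0.006418 × 0.320) = 3.092e-06 m/s = 0.2672 m/day.

0.267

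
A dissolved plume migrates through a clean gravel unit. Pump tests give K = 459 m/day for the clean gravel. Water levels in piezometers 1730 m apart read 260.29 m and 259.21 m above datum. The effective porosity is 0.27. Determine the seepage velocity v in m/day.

Hydraulic gradient i = (260.29 − 259.21) / 1730 = 1.08 / 1730 = 0.0006243.
Darcy flux q = K · i = 459.0 × 0.0006243 = 0.2865 m/day.
Seepage velocity v = q / n_e = 0.2865 / 0.27 = 1.061 m/day.

1.06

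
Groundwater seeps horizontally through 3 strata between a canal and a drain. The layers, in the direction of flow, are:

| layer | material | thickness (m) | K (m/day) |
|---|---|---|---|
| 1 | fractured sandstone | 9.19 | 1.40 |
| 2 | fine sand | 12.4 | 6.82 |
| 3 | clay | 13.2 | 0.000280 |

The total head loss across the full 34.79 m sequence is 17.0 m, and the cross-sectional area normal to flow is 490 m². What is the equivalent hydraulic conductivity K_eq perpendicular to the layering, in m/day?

Flow is perpendicular to layering, so the layers act in series and the equivalent K is the thickness-weighted harmonic mean.
Total thickness L = 9.19 + 12.4 + 13.2 = 34.79 m.
Σ(b_i/K_i) = 9.19/1.40 + 12.4/6.82 + 13.2/0.000280 = 47151 d.
K_eq = L / Σ(b_i/K_i) = 34.79 / 47151 = 0.0007378 m/day.

0.000738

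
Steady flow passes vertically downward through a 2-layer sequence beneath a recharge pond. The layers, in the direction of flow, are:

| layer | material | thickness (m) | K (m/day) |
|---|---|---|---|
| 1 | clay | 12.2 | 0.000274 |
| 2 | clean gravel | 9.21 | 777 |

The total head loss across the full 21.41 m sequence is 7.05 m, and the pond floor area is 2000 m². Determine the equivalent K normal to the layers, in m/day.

0.000481

Flow is perpendicular to layering, so the layers act in series and the equivalent K is the thickness-weighted harmonic mean.
Total thickness L = 12.2 + 9.21 = 21.41 m.
Σ(b_i/K_i) = 12.2/0.000274 + 9.21/777 = 44526 d.
K_eq = L / Σ(b_i/K_i) = 21.41 / 44526 = 0.0004808 m/day.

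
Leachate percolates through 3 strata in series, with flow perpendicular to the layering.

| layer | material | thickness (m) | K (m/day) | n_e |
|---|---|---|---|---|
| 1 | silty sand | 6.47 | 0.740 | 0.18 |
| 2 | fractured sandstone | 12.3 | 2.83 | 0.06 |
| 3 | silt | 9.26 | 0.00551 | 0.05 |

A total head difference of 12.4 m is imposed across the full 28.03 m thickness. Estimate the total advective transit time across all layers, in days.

With flow normal to the layers, continuity requires the same specific discharge q through every layer.
Σ(b_i/K_i) = 6.47/0.740 + 12.3/2.83 + 9.26/0.00551 = 1694 d.
q = Δh / Σ(b_i/K_i) = 12.4 / 1694 = 0.007321 m/day.
In each layer the seepage velocity is v_i = q/n_i, so the layer transit time is t_i = b_i·n_i / q:
  layer 1 (silty sand): t_1 = 6.47 × 0.18 / 0.007321 = 159.1 d
  layer 2 (fractured sandstone): t_2 = 12.3 × 0.06 / 0.007321 = 100.8 d
  layer 3 (silt): t_3 = 9.26 × 0.05 / 0.007321 = 63.24 d
Total t = Σ t_i = 323.1 days.

323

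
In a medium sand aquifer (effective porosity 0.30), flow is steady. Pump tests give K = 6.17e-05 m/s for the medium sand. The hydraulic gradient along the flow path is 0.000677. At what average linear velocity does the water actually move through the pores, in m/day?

Convert K: 6.17e-05 m/s × 86400 = 5.331 m/day.
Hydraulic gradient i = 0.000677.
Darcy flux q = K · i = 5.331 × 0.0006770 = 0.003609 m/day.
Seepage velocity v = q / n_e = 0.003609 / 0.30 = 0.01203 m/day.

0.0120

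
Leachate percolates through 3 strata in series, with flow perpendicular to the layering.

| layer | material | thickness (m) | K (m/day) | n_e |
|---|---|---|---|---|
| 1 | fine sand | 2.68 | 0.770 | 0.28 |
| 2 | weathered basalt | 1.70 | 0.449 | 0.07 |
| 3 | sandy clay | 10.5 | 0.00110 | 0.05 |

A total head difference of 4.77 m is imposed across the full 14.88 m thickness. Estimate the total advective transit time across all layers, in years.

With flow normal to the layers, continuity requires the same specific discharge q through every layer.
Σ(b_i/K_i) = 2.68/0.770 + 1.70/0.449 + 10.5/0.00110 = 9553 d.
q = Δh / Σ(b_i/K_i) = 4.77 / 9553 = 0.0004993 m/day.
In each layer the seepage velocity is v_i = q/n_i, so the layer transit time is t_i = b_i·n_i / q:
  layer 1 (fine sand): t_1 = 2.68 × 0.28 / 0.0004993 = 1503 d
  layer 2 (weathered basalt): t_2 = 1.70 × 0.07 / 0.0004993 = 238.3 d
  layer 3 (sandy clay): t_3 = 10.5 × 0.05 / 0.0004993 = 1051 d
Total t = Σ t_i = 2793 days = 7.645 years.

7.65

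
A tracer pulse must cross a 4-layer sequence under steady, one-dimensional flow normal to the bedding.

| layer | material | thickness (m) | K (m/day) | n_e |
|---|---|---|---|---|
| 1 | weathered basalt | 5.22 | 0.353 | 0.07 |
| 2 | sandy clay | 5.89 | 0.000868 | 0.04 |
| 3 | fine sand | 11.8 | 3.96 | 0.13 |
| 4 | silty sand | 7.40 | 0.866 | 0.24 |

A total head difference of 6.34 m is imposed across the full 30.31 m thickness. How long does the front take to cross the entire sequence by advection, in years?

11.5

With flow normal to the layers, continuity requires the same specific discharge q through every layer.
Σ(b_i/K_i) = 5.22/0.353 + 5.89/0.000868 + 11.8/3.96 + 7.40/0.866 = 6812 d.
q = Δh / Σ(b_i/K_i) = 6.34 / 6812 = 0.0009307 m/day.
In each layer the seepage velocity is v_i = q/n_i, so the layer transit time is t_i = b_i·n_i / q:
  layer 1 (weathered basalt): t_1 = 5.22 × 0.07 / 0.0009307 = 392.6 d
  layer 2 (sandy clay): t_2 = 5.89 × 0.04 / 0.0009307 = 253.1 d
  layer 3 (fine sand): t_3 = 11.8 × 0.13 / 0.0009307 = 1648 d
  layer 4 (silty sand): t_4 = 7.40 × 0.24 / 0.0009307 = 1908 d
Total t = Σ t_i = 4202 days = 11.50 years.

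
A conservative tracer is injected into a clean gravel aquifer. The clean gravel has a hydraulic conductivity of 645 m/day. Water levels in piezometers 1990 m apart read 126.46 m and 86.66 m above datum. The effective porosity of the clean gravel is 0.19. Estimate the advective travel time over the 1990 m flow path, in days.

Hydraulic gradient i = (126.46 − 86.66) / 1990 = 39.8 / 1990 = 0.02000.
Darcy flux q = K · i = 645.0 × 0.02000 = 12.90 m/day.
Seepage velocity v = q / n_e = 12.90 / 0.19 = 67.89 m/day.
Travel time t = L / v = 1990 / 67.89 = 29.31 days.

29.3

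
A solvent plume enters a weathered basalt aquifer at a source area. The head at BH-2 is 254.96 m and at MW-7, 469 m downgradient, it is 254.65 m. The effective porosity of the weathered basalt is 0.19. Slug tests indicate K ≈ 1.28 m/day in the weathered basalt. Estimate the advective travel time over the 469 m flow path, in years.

288

Hydraulic gradient i = (254.96 − 254.65) / 469 = 0.31 / 469 = 0.0006610.
Darcy flux q = K · i = 1.280 × 0.0006610 = 0.0008461 m/day.
Seepage velocity v = q / n_e = 0.0008461 / 0.19 = 0.004453 m/day.
Travel time t = L / v = 469 / 0.004453 = 1.053e+05 days = 288.4 years.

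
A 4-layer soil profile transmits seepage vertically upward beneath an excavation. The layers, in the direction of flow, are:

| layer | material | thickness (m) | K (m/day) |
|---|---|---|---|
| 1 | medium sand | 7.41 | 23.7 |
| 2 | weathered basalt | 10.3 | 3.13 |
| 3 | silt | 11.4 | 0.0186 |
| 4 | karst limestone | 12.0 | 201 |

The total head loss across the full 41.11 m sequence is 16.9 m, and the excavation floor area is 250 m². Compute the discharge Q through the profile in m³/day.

6.85

Flow is perpendicular to layering, so the layers act in series and the equivalent K is the thickness-weighted harmonic mean.
Total thickness L = 7.41 + 10.3 + 11.4 + 12.0 = 41.11 m.
Σ(b_i/K_i) = 7.41/23.7 + 10.3/3.13 + 11.4/0.0186 + 12.0/201 = 616.6 d.
K_eq = L / Σ(b_i/K_i) = 41.11 / 616.6 = 0.06668 m/day.
Q = K_eq · A · (Δh/L) = 0.06668 × 250 × (16.9/41.11) = 6.852 m³/day.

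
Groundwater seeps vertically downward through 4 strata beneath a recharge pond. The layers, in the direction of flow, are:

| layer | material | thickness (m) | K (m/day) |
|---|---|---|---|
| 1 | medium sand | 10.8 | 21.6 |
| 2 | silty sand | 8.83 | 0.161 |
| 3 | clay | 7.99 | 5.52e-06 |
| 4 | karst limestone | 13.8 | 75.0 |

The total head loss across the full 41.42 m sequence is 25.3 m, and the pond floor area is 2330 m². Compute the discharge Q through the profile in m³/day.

0.0407

Flow is perpendicular to layering, so the layers act in series and the equivalent K is the thickness-weighted harmonic mean.
Total thickness L = 10.8 + 8.83 + 7.99 + 13.8 = 41.42 m.
Σ(b_i/K_i) = 10.8/21.6 + 8.83/0.161 + 7.99/5.52e-06 + 13.8/75.0 = 1.448e+06 d.
K_eq = L / Σ(b_i/K_i) = 41.42 / 1.448e+06 = 2.861e-05 m/day.
Q = K_eq · A · (Δh/L) = 2.861e-05 × 2330 × (25.3/41.42) = 0.04072 m³/day.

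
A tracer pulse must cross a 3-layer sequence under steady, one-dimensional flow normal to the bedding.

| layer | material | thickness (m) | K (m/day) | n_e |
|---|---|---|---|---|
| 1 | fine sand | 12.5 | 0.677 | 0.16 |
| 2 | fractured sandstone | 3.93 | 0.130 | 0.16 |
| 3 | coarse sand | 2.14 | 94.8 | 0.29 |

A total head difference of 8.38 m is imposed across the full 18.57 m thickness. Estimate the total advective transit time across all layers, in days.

With flow normal to the layers, continuity requires the same specific discharge q through every layer.
Σ(b_i/K_i) = 12.5/0.677 + 3.93/0.130 + 2.14/94.8 = 48.72 d.
q = Δh / Σ(b_i/K_i) = 8.38 / 48.72 = 0.1720 m/day.
In each layer the seepage velocity is v_i = q/n_i, so the layer transit time is t_i = b_i·n_i / q:
  layer 1 (fine sand): t_1 = 12.5 × 0.16 / 0.1720 = 11.63 d
  layer 2 (fractured sandstone): t_2 = 3.93 × 0.16 / 0.1720 = 3.656 d
  layer 3 (coarse sand): t_3 = 2.14 × 0.29 / 0.1720 = 3.608 d
Total t = Σ t_i = 18.89 days.

18.9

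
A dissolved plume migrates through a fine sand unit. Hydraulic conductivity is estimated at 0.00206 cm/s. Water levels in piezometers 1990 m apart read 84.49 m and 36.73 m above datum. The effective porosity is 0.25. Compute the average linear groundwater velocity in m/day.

Convert K: 0.00206 cm/s × 864 = 1.780 m/day.
Hydraulic gradient i = (84.49 − 36.73) / 1990 = 47.76 / 1990 = 0.02400.
Darcy flux q = K · i = 1.780 × 0.02400 = 0.04272 m/day.
Seepage velocity v = q / n_e = 0.04272 / 0.25 = 0.1709 m/day.

0.171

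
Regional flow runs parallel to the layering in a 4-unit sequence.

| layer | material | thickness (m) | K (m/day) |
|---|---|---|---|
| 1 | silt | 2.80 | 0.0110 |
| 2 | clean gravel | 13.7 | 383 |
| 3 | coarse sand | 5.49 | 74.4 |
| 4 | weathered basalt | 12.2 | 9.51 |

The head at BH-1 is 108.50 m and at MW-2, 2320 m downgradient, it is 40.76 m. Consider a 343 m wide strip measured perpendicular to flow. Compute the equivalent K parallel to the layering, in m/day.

Flow is parallel to layering, so each bed carries its own Darcy discharge and the transmissivities add.
Σ(K_i·b_i) = 0.0110×2.80 + 383×13.7 + 74.4×5.49 + 9.51×12.2 = 5772 m²/day.
Total thickness b = 34.19 m, so K_eq = Σ(K_i·b_i)/b = 168.8 m/day.

169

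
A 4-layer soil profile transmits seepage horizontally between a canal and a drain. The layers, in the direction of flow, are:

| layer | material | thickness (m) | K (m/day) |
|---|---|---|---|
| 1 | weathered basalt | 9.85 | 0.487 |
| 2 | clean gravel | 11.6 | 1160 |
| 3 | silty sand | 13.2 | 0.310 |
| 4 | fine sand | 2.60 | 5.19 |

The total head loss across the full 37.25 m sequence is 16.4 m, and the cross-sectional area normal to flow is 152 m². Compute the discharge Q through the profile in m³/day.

39.4

Flow is perpendicular to layering, so the layers act in series and the equivalent K is the thickness-weighted harmonic mean.
Total thickness L = 9.85 + 11.6 + 13.2 + 2.60 = 37.25 m.
Σ(b_i/K_i) = 9.85/0.487 + 11.6/1160 + 13.2/0.310 + 2.60/5.19 = 63.32 d.
K_eq = L / Σ(b_i/K_i) = 37.25 / 63.32 = 0.5883 m/day.
Q = K_eq · A · (Δh/L) = 0.5883 × 152 × (16.4/37.25) = 39.37 m³/day.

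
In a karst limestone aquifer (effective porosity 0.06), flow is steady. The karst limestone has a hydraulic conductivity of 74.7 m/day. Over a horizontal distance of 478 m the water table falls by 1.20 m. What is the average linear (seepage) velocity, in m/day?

3.13

Hydraulic gradient i = Δh / L = 1.20 / 478 = 0.002510.
Darcy flux q = K · i = 74.70 × 0.002510 = 0.1875 m/day.
Seepage velocity v = q / n_e = 0.1875 / 0.06 = 3.126 m/day.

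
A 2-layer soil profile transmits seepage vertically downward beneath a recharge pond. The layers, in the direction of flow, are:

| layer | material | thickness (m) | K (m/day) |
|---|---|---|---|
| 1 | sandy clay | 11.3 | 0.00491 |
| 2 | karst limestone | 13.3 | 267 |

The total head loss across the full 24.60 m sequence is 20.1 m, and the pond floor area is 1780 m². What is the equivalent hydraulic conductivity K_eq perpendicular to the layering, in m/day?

0.0107

Flow is perpendicular to layering, so the layers act in series and the equivalent K is the thickness-weighted harmonic mean.
Total thickness L = 11.3 + 13.3 = 24.60 m.
Σ(b_i/K_i) = 11.3/0.00491 + 13.3/267 = 2301 d.
K_eq = L / Σ(b_i/K_i) = 24.60 / 2301 = 0.01069 m/day.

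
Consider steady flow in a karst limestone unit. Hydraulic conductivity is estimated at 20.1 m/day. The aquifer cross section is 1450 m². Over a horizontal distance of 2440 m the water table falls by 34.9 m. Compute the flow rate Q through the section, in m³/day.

417

Hydraulic gradient i = Δh / L = 34.9 / 2440 = 0.01430.
Darcy's law: Q = K · A · i = 20.10 × 1450 × 0.01430 = 416.9 m³/day.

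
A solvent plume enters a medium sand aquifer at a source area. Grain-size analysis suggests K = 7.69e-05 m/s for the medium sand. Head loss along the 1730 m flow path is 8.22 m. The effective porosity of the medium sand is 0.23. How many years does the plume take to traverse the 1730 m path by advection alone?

34.5

Convert K: 7.69e-05 m/s × 86400 = 6.644 m/day.
Hydraulic gradient i = Δh / L = 8.22 / 1730 = 0.004751.
Darcy flux q = K · i = 6.644 × 0.004751 = 0.03157 m/day.
Seepage velocity v = q / n_e = 0.03157 / 0.23 = 0.1373 m/day.
Travel time t = L / v = 1730 / 0.1373 = 12604 days = 34.51 years.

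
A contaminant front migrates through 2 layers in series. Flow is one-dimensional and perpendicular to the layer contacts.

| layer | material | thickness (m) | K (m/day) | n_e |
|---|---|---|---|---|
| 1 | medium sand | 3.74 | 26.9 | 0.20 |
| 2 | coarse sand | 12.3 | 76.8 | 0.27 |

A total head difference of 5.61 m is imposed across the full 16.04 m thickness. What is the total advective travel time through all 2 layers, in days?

0.217

With flow normal to the layers, continuity requires the same specific discharge q through every layer.
Σ(b_i/K_i) = 3.74/26.9 + 12.3/76.8 = 0.2992 d.
q = Δh / Σ(b_i/K_i) = 5.61 / 0.2992 = 18.75 m/day.
In each layer the seepage velocity is v_i = q/n_i, so the layer transit time is t_i = b_i·n_i / q:
  layer 1 (medium sand): t_1 = 3.74 × 0.20 / 18.75 = 0.03989 d
  layer 2 (coarse sand): t_2 = 12.3 × 0.27 / 18.75 = 0.1771 d
Total t = Σ t_i = 0.2170 days.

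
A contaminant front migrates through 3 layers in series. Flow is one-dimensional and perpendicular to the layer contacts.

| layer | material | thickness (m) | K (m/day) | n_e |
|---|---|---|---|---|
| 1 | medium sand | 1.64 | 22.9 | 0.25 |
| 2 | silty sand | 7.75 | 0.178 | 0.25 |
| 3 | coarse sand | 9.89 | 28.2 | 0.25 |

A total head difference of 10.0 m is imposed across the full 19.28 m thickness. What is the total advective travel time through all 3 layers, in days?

21.2

With flow normal to the layers, continuity requires the same specific discharge q through every layer.
Σ(b_i/K_i) = 1.64/22.9 + 7.75/0.178 + 9.89/28.2 = 43.96 d.
q = Δh / Σ(b_i/K_i) = 10.0 / 43.96 = 0.2275 m/day.
In each layer the seepage velocity is v_i = q/n_i, so the layer transit time is t_i = b_i·n_i / q:
  layer 1 (medium sand): t_1 = 1.64 × 0.25 / 0.2275 = 1.802 d
  layer 2 (silty sand): t_2 = 7.75 × 0.25 / 0.2275 = 8.518 d
  layer 3 (coarse sand): t_3 = 9.89 × 0.25 / 0.2275 = 10.87 d
Total t = Σ t_i = 21.19 days.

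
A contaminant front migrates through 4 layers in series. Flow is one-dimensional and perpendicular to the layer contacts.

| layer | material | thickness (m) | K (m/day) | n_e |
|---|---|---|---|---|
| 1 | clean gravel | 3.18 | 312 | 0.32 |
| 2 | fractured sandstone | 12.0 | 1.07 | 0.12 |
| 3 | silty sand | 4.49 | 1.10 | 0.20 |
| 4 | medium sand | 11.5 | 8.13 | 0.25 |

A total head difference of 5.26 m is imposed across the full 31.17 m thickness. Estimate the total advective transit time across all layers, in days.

19.8

With flow normal to the layers, continuity requires the same specific discharge q through every layer.
Σ(b_i/K_i) = 3.18/312 + 12.0/1.07 + 4.49/1.10 + 11.5/8.13 = 16.72 d.
q = Δh / Σ(b_i/K_i) = 5.26 / 16.72 = 0.3146 m/day.
In each layer the seepage velocity is v_i = q/n_i, so the layer transit time is t_i = b_i·n_i / q:
  layer 1 (clean gravel): t_1 = 3.18 × 0.32 / 0.3146 = 3.235 d
  layer 2 (fractured sandstone): t_2 = 12.0 × 0.12 / 0.3146 = 4.578 d
  layer 3 (silty sand): t_3 = 4.49 × 0.20 / 0.3146 = 2.855 d
  layer 4 (medium sand): t_4 = 11.5 × 0.25 / 0.3146 = 9.140 d
Total t = Σ t_i = 19.81 days.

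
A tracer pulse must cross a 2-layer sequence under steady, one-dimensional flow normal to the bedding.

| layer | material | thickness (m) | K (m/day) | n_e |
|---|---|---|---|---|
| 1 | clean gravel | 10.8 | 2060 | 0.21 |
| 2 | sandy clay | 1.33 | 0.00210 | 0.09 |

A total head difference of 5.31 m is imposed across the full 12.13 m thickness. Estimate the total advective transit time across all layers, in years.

With flow normal to the layers, continuity requires the same specific discharge q through every layer.
Σ(b_i/K_i) = 10.8/2060 + 1.33/0.00210 = 633.3 d.
q = Δh / Σ(b_i/K_i) = 5.31 / 633.3 = 0.008384 m/day.
In each layer the seepage velocity is v_i = q/n_i, so the layer transit time is t_i = b_i·n_i / q:
  layer 1 (clean gravel): t_1 = 10.8 × 0.21 / 0.008384 = 270.5 d
  layer 2 (sandy clay): t_2 = 1.33 × 0.09 / 0.008384 = 14.28 d
Total t = Σ t_i = 284.8 days = 0.7797 years.

0.780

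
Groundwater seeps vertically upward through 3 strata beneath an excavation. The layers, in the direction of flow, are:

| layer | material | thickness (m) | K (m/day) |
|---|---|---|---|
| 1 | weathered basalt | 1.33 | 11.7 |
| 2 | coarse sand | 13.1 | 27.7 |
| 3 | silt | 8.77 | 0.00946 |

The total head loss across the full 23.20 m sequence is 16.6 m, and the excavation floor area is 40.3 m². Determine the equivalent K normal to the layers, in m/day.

0.0250

Flow is perpendicular to layering, so the layers act in series and the equivalent K is the thickness-weighted harmonic mean.
Total thickness L = 1.33 + 13.1 + 8.77 = 23.20 m.
Σ(b_i/K_i) = 1.33/11.7 + 13.1/27.7 + 8.77/0.00946 = 927.6 d.
K_eq = L / Σ(b_i/K_i) = 23.20 / 927.6 = 0.02501 m/day.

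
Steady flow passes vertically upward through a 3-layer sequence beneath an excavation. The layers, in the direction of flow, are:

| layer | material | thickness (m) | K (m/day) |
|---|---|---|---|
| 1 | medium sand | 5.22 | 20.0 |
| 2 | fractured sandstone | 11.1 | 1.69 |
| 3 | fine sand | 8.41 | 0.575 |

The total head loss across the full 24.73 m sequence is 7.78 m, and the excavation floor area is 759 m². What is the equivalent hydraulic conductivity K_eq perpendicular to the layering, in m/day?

Flow is perpendicular to layering, so the layers act in series and the equivalent K is the thickness-weighted harmonic mean.
Total thickness L = 5.22 + 11.1 + 8.41 = 24.73 m.
Σ(b_i/K_i) = 5.22/20.0 + 11.1/1.69 + 8.41/0.575 = 21.46 d.
K_eq = L / Σ(b_i/K_i) = 24.73 / 21.46 = 1.153 m/day.

1.15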